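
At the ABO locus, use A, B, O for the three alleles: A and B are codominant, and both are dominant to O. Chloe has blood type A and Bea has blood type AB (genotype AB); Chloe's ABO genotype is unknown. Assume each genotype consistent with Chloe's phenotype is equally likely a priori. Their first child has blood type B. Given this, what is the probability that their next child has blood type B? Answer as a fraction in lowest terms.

Possible genotypes: Chloe ∈ {AA, AO}; Bea ∈ {AB}.
Weight each parental genotype pair by prior × P(type-B child):
  AO × AB: posterior weight 1; P(next child type B) = 1/4.
Weighted sum = 1/4.

1/4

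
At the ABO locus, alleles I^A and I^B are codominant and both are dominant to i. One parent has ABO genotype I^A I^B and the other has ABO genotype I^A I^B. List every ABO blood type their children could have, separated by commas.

Gametes from I^A I^B × I^A I^B give offspring ABO genotypes I^A I^A, I^A I^B, I^B I^B, i.e. phenotypes A, B, AB.

A, B, AB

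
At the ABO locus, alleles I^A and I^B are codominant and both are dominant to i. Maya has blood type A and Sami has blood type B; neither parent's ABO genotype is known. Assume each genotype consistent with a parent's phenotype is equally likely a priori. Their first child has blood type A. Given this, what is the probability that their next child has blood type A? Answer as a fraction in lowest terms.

5/12

Possible genotypes: Maya ∈ {I^A I^A, I^A i}; Sami ∈ {I^B I^B, I^B i}.
Weight each parental genotype pair by prior × P(type-A child):
  I^A I^A × I^B i: posterior weight 2/3; P(next child type A) = 1/2.
  I^A i × I^B i: posterior weight 1/3; P(next child type A) = 1/4.
Weighted sum = 5/12.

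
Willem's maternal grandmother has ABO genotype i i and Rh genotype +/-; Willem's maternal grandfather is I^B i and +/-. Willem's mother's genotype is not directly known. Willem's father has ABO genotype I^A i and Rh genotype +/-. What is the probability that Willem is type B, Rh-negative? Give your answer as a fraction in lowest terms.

1/32

Willem's mother's ABO genotype from i i × I^B i: 1/2 I^B i, 1/2 i i.
Crossing each possibility with the father I^A i and summing P(type B): 1/2·1/4 + 1/2·0 = 1/8.
Similarly for Rh via the mother's Rh distribution: P(Rh-) = 1/4.
Independent loci: 1/8 × 1/4 = 1/32.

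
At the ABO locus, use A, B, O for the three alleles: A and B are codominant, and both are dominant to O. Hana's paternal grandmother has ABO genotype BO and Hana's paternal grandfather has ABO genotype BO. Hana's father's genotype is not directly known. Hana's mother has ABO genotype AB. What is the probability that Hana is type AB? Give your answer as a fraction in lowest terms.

Hana's father's ABO genotype from BO × BO: 1/4 BB, 1/2 BO, 1/4 OO.
Crossing each possibility with the mother AB and summing P(type AB): 1/4·1/2 + 1/2·1/4 + 1/4·0 = 1/4.

1/4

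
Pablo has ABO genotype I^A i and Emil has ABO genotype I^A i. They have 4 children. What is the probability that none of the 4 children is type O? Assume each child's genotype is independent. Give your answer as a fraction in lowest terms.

81/256

ABO cross I^A i × I^A i → 1/4 O, 3/4 A.
So P(type O) = 1/4 per child.
P(not type O) = 3/4 for one child; (3/4)^4 = 81/256.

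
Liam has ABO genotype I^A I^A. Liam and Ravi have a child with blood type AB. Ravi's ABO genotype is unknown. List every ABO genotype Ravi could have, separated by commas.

I^A I^B, I^B I^B, I^B i

For each candidate genotype of Ravi, check whether crossing it with I^A I^A can produce every observed child phenotype.
  I^A I^A → possible child types {A} ✗
  I^A I^B → possible child types {A, AB} ✓
  I^A i → possible child types {A} ✗
  I^B I^B → possible child types {AB} ✓
  I^B i → possible child types {A, AB} ✓
  i i → possible child types {A} ✗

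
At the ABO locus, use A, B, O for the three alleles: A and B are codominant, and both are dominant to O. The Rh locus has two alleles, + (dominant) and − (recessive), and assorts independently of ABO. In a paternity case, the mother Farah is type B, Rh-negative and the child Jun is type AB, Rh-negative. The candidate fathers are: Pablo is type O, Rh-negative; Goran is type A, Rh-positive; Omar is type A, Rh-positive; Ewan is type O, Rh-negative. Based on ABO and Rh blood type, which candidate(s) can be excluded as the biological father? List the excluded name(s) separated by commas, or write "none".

Pablo, Ewan

A candidate is excluded only if no genotype consistent with his phenotype could produce a type AB, Rh-negative child with a type B, Rh-negative mother.
Pablo (type O, Rh-): no genotype consistent with that phenotype can produce a type-AB Rh- child with a type-B mother.
Ewan (type O, Rh-): no genotype consistent with that phenotype can produce a type-AB Rh- child with a type-B mother.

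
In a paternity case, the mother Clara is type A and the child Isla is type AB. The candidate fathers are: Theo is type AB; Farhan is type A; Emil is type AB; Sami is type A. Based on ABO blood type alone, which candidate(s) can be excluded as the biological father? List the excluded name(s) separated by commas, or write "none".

A candidate is excluded only if no genotype consistent with his phenotype could produce a type AB child with a type A mother.
Farhan (type A): no genotype consistent with that phenotype can produce a type-AB child with a type-A mother.
Sami (type A): no genotype consistent with that phenotype can produce a type-AB child with a type-A mother.

Farhan, Sami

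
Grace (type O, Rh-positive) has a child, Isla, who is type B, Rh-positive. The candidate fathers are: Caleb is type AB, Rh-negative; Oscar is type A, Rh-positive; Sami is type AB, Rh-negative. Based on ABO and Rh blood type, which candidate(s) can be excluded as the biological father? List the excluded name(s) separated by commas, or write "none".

A candidate is excluded only if no genotype consistent with his phenotype could produce a type B, Rh-positive child with a type O, Rh-positive mother.
Oscar (type A, Rh+): no genotype consistent with that phenotype can produce a type-B Rh+ child with a type-O mother.

Oscar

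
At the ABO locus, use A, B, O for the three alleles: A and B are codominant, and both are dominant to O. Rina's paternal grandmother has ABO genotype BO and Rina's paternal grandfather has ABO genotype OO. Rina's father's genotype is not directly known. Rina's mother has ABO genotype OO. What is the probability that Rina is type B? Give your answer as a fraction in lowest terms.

Rina's father's ABO genotype from BO × OO: 1/2 BO, 1/2 OO.
Crossing each possibility with the mother OO and summing P(type B): 1/2·1/2 + 1/2·0 = 1/4.

1/4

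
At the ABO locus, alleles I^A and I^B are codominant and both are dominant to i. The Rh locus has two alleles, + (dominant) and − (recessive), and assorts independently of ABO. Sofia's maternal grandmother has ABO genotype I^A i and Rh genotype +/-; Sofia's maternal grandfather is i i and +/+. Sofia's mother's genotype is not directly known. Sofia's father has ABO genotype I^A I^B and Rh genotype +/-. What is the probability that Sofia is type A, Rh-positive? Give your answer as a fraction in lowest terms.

Sofia's mother's ABO genotype from I^A i × i i: 1/2 I^A i, 1/2 i i.
Crossing each possibility with the father I^A I^B and summing P(type A): 1/2·1/2 + 1/2·1/2 = 1/2.
Similarly for Rh via the mother's Rh distribution: P(Rh+) = 7/8.
Independent loci: 1/2 × 7/8 = 7/16.

7/16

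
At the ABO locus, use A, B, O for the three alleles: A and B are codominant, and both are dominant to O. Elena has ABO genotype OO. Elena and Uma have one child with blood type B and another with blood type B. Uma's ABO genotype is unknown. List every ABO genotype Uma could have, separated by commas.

For each candidate genotype of Uma, check whether crossing it with OO can produce every observed child phenotype.
  AA → possible child types {A} ✗
  AB → possible child types {A, B} ✓
  AO → possible child types {O, A} ✗
  BB → possible child types {B} ✓
  BO → possible child types {O, B} ✓
  OO → possible child types {O} ✗

AB, BB, BO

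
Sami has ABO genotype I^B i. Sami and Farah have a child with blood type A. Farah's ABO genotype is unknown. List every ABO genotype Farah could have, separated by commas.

For each candidate genotype of Farah, check whether crossing it with I^B i can produce every observed child phenotype.
  I^A I^A → possible child types {A, AB} ✓
  I^A I^B → possible child types {A, B, AB} ✓
  I^A i → possible child types {O, A, B, AB} ✓
  I^B I^B → possible child types {B} ✗
  I^B i → possible child types {O, B} ✗
  i i → possible child types {O, B} ✗

I^A I^A, I^A I^B, I^A i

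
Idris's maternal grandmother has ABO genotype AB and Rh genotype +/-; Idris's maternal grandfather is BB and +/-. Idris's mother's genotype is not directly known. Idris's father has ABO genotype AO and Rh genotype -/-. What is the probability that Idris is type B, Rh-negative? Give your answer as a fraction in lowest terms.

3/16

Idris's mother's ABO genotype from AB × BB: 1/2 AB, 1/2 BB.
Crossing each possibility with the father AO and summing P(type B): 1/2·1/4 + 1/2·1/2 = 3/8.
Similarly for Rh via the mother's Rh distribution: P(Rh-) = 1/2.
Independent loci: 3/8 × 1/2 = 3/16.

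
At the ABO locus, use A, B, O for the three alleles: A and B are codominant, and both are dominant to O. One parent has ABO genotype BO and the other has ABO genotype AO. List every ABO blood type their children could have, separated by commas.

Gametes from BO × AO give offspring ABO genotypes AB, AO, BO, OO, i.e. phenotypes O, A, B, AB.

O, A, B, AB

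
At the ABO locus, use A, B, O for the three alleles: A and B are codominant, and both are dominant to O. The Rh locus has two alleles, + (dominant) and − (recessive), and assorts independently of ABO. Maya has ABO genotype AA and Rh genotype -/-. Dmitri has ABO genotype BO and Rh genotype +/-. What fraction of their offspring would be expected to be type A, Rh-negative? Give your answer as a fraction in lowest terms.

ABO cross AA × BO → offspring phenotypes: 1/2 A, 1/2 AB.
Rh cross -/- × +/- → 1/2 Rh+, 1/2 Rh-.
Independent loci: P(type A, Rh-negative) = 1/2 × 1/2 = 1/4.

1/4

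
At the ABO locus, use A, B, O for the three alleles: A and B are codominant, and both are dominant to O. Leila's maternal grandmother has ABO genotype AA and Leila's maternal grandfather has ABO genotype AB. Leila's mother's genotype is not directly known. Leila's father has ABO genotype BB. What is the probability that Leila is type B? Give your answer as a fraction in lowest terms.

1/4

Leila's mother's ABO genotype from AA × AB: 1/2 AA, 1/2 AB.
Crossing each possibility with the father BB and summing P(type B): 1/2·0 + 1/2·1/2 = 1/4.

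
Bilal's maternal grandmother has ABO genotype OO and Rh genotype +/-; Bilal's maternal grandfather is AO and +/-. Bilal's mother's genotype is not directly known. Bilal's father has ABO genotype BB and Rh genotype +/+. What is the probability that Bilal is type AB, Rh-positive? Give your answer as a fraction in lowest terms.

Bilal's mother's ABO genotype from OO × AO: 1/2 AO, 1/2 OO.
Crossing each possibility with the father BB and summing P(type AB): 1/2·1/2 + 1/2·0 = 1/4.
Similarly for Rh via the mother's Rh distribution: P(Rh+) = 1.
Independent loci: 1/4 × 1 = 1/4.

1/4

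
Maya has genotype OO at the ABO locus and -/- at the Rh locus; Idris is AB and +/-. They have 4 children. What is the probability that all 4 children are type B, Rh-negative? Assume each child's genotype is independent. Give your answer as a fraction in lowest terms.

1/256

ABO cross OO × AB → 1/2 A, 1/2 B.
Rh cross -/- × +/- → 1/2 Rh+, 1/2 Rh-; so P(type B, Rh-negative) = 1/2 × 1/2 = 1/4 per child.
All 4 independent: (1/4)^4 = 1/256.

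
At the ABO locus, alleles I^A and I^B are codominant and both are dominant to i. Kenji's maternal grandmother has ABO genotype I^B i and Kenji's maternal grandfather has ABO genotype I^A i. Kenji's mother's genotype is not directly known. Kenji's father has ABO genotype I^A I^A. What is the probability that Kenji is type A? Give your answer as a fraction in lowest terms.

3/4

Kenji's mother's ABO genotype from I^B i × I^A i: 1/4 I^A I^B, 1/4 I^A i, 1/4 I^B i, 1/4 i i.
Crossing each possibility with the father I^A I^A and summing P(type A): 1/4·1/2 + 1/4·1 + 1/4·1/2 + 1/4·1 = 3/4.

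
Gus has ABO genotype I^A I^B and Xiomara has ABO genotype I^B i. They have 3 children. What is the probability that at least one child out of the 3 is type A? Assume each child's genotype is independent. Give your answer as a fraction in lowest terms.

ABO cross I^A I^B × I^B i → 1/4 A, 1/2 B, 1/4 AB.
So P(type A) = 1/4 per child.
P(none) = (3/4)^3 = 27/64; P(at least one) = 1 − 27/64 = 37/64.

37/64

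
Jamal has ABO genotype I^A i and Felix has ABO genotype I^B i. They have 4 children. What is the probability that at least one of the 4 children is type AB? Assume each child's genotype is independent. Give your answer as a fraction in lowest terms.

ABO cross I^A i × I^B i → 1/4 O, 1/4 A, 1/4 B, 1/4 AB.
So P(type AB) = 1/4 per child.
P(none) = (3/4)^4 = 81/256; P(at least one) = 1 − 81/256 = 175/256.

175/256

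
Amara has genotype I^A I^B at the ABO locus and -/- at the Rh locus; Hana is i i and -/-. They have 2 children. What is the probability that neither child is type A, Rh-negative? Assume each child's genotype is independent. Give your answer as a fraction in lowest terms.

1/4

ABO cross I^A I^B × i i → 1/2 A, 1/2 B.
Rh cross -/- × -/- → 1 Rh-; so P(type A, Rh-negative) = 1/2 × 1 = 1/2 per child.
P(not type A, Rh-negative) = 1/2 for one child; (1/2)^2 = 1/4.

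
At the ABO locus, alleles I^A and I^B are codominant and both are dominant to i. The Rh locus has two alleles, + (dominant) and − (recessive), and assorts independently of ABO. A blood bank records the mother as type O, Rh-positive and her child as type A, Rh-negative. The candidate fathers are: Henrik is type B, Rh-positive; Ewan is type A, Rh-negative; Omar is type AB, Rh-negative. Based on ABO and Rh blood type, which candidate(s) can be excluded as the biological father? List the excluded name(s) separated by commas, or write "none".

A candidate is excluded only if no genotype consistent with his phenotype could produce a type A, Rh-negative child with a type O, Rh-positive mother.
Henrik (type B, Rh+): no genotype consistent with that phenotype can produce a type-A Rh- child with a type-O mother.

Henrik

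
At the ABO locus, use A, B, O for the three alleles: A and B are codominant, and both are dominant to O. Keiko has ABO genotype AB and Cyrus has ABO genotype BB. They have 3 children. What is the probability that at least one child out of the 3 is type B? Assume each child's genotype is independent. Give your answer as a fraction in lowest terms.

ABO cross AB × BB → 1/2 B, 1/2 AB.
So P(type B) = 1/2 per child.
P(none) = (1/2)^3 = 1/8; P(at least one) = 1 − 1/8 = 7/8.

7/8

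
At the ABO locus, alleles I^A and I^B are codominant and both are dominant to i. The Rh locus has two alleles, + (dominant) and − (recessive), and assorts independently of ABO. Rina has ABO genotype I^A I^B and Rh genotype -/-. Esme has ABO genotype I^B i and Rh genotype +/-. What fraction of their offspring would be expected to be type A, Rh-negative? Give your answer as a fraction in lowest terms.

1/8

ABO cross I^A I^B × I^B i → offspring phenotypes: 1/4 A, 1/2 B, 1/4 AB.
Rh cross -/- × +/- → 1/2 Rh+, 1/2 Rh-.
Independent loci: P(type A, Rh-negative) = 1/4 × 1/2 = 1/8.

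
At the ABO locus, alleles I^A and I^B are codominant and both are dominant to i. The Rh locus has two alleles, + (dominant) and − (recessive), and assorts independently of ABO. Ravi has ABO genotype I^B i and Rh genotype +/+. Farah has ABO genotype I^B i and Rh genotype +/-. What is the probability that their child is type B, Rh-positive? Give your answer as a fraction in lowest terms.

3/4

ABO cross I^B i × I^B i → offspring phenotypes: 1/4 O, 3/4 B.
Rh cross +/+ × +/- → 1 Rh+.
Independent loci: P(type B, Rh-positive) = 3/4 × 1 = 3/4.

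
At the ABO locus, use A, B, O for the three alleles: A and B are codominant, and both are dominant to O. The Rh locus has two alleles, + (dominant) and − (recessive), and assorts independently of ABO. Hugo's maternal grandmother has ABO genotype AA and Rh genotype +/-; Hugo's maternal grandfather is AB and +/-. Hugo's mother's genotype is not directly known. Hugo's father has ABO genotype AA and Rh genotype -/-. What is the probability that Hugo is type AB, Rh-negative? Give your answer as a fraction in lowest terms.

Hugo's mother's ABO genotype from AA × AB: 1/2 AA, 1/2 AB.
Crossing each possibility with the father AA and summing P(type AB): 1/2·0 + 1/2·1/2 = 1/4.
Similarly for Rh via the mother's Rh distribution: P(Rh-) = 1/2.
Independent loci: 1/4 × 1/2 = 1/8.

1/8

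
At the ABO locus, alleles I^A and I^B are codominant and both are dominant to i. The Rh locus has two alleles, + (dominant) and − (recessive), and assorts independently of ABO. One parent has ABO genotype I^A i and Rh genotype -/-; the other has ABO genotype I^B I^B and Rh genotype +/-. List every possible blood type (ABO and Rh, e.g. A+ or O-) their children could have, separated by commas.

B+, B-, AB+, AB-

Gametes from I^A i × I^B I^B give offspring ABO genotypes I^A I^B, I^B i, i.e. phenotypes B, AB.
Rh cross -/- × +/- → phenotypes Rh+, Rh-.
Combining independently: B+, B-, AB+, AB-.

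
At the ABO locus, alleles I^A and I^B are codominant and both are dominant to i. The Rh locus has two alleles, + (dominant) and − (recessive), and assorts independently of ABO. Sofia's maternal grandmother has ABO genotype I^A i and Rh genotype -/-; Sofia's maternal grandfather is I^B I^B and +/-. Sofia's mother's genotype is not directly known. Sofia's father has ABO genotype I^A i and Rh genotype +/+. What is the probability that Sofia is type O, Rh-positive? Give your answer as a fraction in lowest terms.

1/8

Sofia's mother's ABO genotype from I^A i × I^B I^B: 1/2 I^A I^B, 1/2 I^B i.
Crossing each possibility with the father I^A i and summing P(type O): 1/2·0 + 1/2·1/4 = 1/8.
Similarly for Rh via the mother's Rh distribution: P(Rh+) = 1.
Independent loci: 1/8 × 1 = 1/8.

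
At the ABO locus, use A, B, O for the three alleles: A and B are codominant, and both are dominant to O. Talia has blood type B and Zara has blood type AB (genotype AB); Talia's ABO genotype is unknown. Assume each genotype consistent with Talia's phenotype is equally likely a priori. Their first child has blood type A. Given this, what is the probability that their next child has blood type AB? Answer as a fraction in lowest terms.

1/4

Possible genotypes: Talia ∈ {BB, BO}; Zara ∈ {AB}.
Weight each parental genotype pair by prior × P(type-A child):
  BO × AB: posterior weight 1; P(next child type AB) = 1/4.
Weighted sum = 1/4.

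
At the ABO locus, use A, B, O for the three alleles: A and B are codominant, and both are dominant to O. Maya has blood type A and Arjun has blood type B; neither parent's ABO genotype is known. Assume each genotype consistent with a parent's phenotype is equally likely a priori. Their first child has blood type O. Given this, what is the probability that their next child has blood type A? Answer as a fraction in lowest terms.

Possible genotypes: Maya ∈ {AA, AO}; Arjun ∈ {BB, BO}.
Weight each parental genotype pair by prior × P(type-O child):
  AO × BO: posterior weight 1; P(next child type A) = 1/4.
Weighted sum = 1/4.

1/4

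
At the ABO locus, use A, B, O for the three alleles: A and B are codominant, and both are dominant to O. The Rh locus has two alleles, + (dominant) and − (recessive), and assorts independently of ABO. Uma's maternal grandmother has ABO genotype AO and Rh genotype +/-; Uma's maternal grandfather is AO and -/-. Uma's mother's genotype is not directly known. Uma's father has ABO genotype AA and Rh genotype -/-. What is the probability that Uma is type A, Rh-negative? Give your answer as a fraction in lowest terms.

Uma's mother's ABO genotype from AO × AO: 1/4 AA, 1/2 AO, 1/4 OO.
Crossing each possibility with the father AA and summing P(type A): 1/4·1 + 1/2·1 + 1/4·1 = 1.
Similarly for Rh via the mother's Rh distribution: P(Rh-) = 3/4.
Independent loci: 1 × 3/4 = 3/4.

3/4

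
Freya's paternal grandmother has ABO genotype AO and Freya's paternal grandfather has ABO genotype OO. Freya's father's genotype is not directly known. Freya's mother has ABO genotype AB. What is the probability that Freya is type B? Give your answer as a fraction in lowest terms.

Freya's father's ABO genotype from AO × OO: 1/2 AO, 1/2 OO.
Crossing each possibility with the mother AB and summing P(type B): 1/2·1/4 + 1/2·1/2 = 3/8.

3/8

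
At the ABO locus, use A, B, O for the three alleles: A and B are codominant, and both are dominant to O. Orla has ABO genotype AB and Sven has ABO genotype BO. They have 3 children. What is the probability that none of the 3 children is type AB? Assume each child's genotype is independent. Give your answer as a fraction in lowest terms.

ABO cross AB × BO → 1/4 A, 1/2 B, 1/4 AB.
So P(type AB) = 1/4 per child.
P(not type AB) = 3/4 for one child; (3/4)^3 = 27/64.

27/64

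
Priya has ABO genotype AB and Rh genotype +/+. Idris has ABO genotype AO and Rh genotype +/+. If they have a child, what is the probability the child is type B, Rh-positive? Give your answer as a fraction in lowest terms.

1/4

ABO cross AB × AO → offspring phenotypes: 1/2 A, 1/4 B, 1/4 AB.
Rh cross +/+ × +/+ → 1 Rh+.
Independent loci: P(type B, Rh-positive) = 1/4 × 1 = 1/4.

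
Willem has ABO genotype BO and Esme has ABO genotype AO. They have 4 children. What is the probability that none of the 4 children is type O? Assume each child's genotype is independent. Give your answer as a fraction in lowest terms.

ABO cross BO × AO → 1/4 O, 1/4 A, 1/4 B, 1/4 AB.
So P(type O) = 1/4 per child.
P(not type O) = 3/4 for one child; (3/4)^4 = 81/256.

81/256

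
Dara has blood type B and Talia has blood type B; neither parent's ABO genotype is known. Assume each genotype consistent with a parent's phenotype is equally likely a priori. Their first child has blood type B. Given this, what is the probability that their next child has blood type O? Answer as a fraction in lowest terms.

Possible genotypes: Dara ∈ {I^B I^B, I^B i}; Talia ∈ {I^B I^B, I^B i}.
Weight each parental genotype pair by prior × P(type-B child):
  I^B I^B × I^B I^B: posterior weight 4/15; P(next child type O) = 0.
  I^B I^B × I^B i: posterior weight 4/15; P(next child type O) = 0.
  I^B i × I^B I^B: posterior weight 4/15; P(next child type O) = 0.
  I^B i × I^B i: posterior weight 1/5; P(next child type O) = 1/4.
Weighted sum = 1/20.

1/20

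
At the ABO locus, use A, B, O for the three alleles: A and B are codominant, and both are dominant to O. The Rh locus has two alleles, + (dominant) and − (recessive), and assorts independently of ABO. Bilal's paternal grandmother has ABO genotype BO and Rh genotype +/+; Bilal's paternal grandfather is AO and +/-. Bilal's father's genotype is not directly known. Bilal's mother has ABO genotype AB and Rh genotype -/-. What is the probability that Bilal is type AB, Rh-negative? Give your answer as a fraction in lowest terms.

Bilal's father's ABO genotype from BO × AO: 1/4 AB, 1/4 AO, 1/4 BO, 1/4 OO.
Crossing each possibility with the mother AB and summing P(type AB): 1/4·1/2 + 1/4·1/4 + 1/4·1/4 + 1/4·0 = 1/4.
Similarly for Rh via the father's Rh distribution: P(Rh-) = 1/4.
Independent loci: 1/4 × 1/4 = 1/16.

1/16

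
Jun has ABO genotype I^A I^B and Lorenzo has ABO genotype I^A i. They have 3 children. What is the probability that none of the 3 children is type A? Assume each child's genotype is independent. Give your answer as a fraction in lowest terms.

1/8

ABO cross I^A I^B × I^A i → 1/2 A, 1/4 B, 1/4 AB.
So P(type A) = 1/2 per child.
P(not type A) = 1/2 for one child; (1/2)^3 = 1/8.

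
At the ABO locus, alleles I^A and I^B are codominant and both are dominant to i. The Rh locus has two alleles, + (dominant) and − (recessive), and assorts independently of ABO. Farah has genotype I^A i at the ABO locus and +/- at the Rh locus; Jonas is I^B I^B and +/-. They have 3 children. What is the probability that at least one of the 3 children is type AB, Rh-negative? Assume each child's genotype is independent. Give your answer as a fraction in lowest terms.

169/512

ABO cross I^A i × I^B I^B → 1/2 B, 1/2 AB.
Rh cross +/- × +/- → 3/4 Rh+, 1/4 Rh-; so P(type AB, Rh-negative) = 1/2 × 1/4 = 1/8 per child.
P(none) = (7/8)^3 = 343/512; P(at least one) = 1 − 343/512 = 169/512.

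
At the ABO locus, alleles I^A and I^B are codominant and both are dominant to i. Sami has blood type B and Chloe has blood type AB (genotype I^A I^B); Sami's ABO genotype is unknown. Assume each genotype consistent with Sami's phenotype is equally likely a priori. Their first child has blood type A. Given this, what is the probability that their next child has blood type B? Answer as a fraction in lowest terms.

Possible genotypes: Sami ∈ {I^B I^B, I^B i}; Chloe ∈ {I^A I^B}.
Weight each parental genotype pair by prior × P(type-A child):
  I^B i × I^A I^B: posterior weight 1; P(next child type B) = 1/2.
Weighted sum = 1/2.

1/2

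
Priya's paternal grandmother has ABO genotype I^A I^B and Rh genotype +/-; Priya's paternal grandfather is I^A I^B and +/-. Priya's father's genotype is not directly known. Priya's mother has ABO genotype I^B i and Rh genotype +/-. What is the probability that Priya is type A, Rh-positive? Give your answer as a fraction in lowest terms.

3/16

Priya's father's ABO genotype from I^A I^B × I^A I^B: 1/4 I^A I^A, 1/2 I^A I^B, 1/4 I^B I^B.
Crossing each possibility with the mother I^B i and summing P(type A): 1/4·1/2 + 1/2·1/4 + 1/4·0 = 1/4.
Similarly for Rh via the father's Rh distribution: P(Rh+) = 3/4.
Independent loci: 1/4 × 3/4 = 3/16.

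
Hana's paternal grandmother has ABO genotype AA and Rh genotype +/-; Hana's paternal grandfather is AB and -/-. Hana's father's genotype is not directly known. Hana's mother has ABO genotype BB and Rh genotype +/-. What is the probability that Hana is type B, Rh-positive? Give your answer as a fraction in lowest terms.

Hana's father's ABO genotype from AA × AB: 1/2 AA, 1/2 AB.
Crossing each possibility with the mother BB and summing P(type B): 1/2·0 + 1/2·1/2 = 1/4.
Similarly for Rh via the father's Rh distribution: P(Rh+) = 5/8.
Independent loci: 1/4 × 5/8 = 5/32.

5/32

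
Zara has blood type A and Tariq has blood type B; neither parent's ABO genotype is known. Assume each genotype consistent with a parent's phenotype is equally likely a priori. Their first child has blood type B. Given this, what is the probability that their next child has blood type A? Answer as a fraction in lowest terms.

1/12

Possible genotypes: Zara ∈ {AA, AO}; Tariq ∈ {BB, BO}.
Weight each parental genotype pair by prior × P(type-B child):
  AO × BB: posterior weight 2/3; P(next child type A) = 0.
  AO × BO: posterior weight 1/3; P(next child type A) = 1/4.
Weighted sum = 1/12.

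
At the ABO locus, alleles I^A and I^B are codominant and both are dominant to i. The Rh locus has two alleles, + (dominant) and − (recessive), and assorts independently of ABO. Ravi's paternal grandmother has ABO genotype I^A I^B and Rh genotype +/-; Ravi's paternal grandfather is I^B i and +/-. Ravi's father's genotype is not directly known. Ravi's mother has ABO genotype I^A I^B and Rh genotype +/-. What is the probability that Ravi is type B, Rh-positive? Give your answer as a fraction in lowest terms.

Ravi's father's ABO genotype from I^A I^B × I^B i: 1/4 I^A I^B, 1/4 I^A i, 1/4 I^B I^B, 1/4 I^B i.
Crossing each possibility with the mother I^A I^B and summing P(type B): 1/4·1/4 + 1/4·1/4 + 1/4·1/2 + 1/4·1/2 = 3/8.
Similarly for Rh via the father's Rh distribution: P(Rh+) = 3/4.
Independent loci: 3/8 × 3/4 = 9/32.

9/32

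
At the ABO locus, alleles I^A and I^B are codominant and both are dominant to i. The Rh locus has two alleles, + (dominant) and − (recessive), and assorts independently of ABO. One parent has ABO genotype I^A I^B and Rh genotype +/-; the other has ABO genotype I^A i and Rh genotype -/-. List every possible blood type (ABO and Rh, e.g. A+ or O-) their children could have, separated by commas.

A+, A-, B+, B-, AB+, AB-

Gametes from I^A I^B × I^A i give offspring ABO genotypes I^A I^A, I^A I^B, I^A i, I^B i, i.e. phenotypes A, B, AB.
Rh cross +/- × -/- → phenotypes Rh+, Rh-.
Combining independently: A+, A-, B+, B-, AB+, AB-.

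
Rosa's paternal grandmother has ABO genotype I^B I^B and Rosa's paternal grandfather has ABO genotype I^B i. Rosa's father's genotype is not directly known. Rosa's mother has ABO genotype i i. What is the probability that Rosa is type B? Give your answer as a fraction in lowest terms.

Rosa's father's ABO genotype from I^B I^B × I^B i: 1/2 I^B I^B, 1/2 I^B i.
Crossing each possibility with the mother i i and summing P(type B): 1/2·1 + 1/2·1/2 = 3/4.

3/4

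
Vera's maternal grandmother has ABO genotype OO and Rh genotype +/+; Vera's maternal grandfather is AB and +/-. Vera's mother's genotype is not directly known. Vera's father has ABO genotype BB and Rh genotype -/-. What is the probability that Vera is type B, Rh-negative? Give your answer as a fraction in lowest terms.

Vera's mother's ABO genotype from OO × AB: 1/2 AO, 1/2 BO.
Crossing each possibility with the father BB and summing P(type B): 1/2·1/2 + 1/2·1 = 3/4.
Similarly for Rh via the mother's Rh distribution: P(Rh-) = 1/4.
Independent loci: 3/4 × 1/4 = 3/16.

3/16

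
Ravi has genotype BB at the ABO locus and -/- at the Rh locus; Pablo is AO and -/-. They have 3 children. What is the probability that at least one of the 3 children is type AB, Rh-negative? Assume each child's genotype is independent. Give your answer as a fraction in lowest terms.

ABO cross BB × AO → 1/2 B, 1/2 AB.
Rh cross -/- × -/- → 1 Rh-; so P(type AB, Rh-negative) = 1/2 × 1 = 1/2 per child.
P(none) = (1/2)^3 = 1/8; P(at least one) = 1 − 1/8 = 7/8.

7/8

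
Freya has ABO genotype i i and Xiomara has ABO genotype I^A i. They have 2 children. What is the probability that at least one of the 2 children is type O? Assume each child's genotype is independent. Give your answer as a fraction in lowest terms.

ABO cross i i × I^A i → 1/2 O, 1/2 A.
So P(type O) = 1/2 per child.
P(none) = (1/2)^2 = 1/4; P(at least one) = 1 − 1/4 = 3/4.

3/4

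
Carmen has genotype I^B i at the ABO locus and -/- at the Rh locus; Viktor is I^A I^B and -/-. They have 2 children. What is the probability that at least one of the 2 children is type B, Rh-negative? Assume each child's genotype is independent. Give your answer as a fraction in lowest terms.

3/4

ABO cross I^B i × I^A I^B → 1/4 A, 1/2 B, 1/4 AB.
Rh cross -/- × -/- → 1 Rh-; so P(type B, Rh-negative) = 1/2 × 1 = 1/2 per child.
P(none) = (1/2)^2 = 1/4; P(at least one) = 1 − 1/4 = 3/4.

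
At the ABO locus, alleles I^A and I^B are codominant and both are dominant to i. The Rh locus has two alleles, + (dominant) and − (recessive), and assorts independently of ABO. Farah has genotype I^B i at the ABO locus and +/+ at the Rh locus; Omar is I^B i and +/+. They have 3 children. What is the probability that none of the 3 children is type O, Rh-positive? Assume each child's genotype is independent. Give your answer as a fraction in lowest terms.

27/64

ABO cross I^B i × I^B i → 1/4 O, 3/4 B.
Rh cross +/+ × +/+ → 1 Rh+; so P(type O, Rh-positive) = 1/4 × 1 = 1/4 per child.
P(not type O, Rh-positive) = 3/4 for one child; (3/4)^3 = 27/64.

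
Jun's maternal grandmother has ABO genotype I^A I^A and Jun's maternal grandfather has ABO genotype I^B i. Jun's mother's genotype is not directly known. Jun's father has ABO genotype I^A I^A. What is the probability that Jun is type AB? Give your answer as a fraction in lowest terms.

Jun's mother's ABO genotype from I^A I^A × I^B i: 1/2 I^A I^B, 1/2 I^A i.
Crossing each possibility with the father I^A I^A and summing P(type AB): 1/2·1/2 + 1/2·0 = 1/4.

1/4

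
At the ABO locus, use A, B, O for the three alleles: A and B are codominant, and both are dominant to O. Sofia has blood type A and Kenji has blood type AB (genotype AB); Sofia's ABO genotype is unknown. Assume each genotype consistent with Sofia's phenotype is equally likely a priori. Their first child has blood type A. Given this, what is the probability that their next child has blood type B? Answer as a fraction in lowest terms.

1/8

Possible genotypes: Sofia ∈ {AA, AO}; Kenji ∈ {AB}.
Weight each parental genotype pair by prior × P(type-A child):
  AA × AB: posterior weight 1/2; P(next child type B) = 0.
  AO × AB: posterior weight 1/2; P(next child type B) = 1/4.
Weighted sum = 1/8.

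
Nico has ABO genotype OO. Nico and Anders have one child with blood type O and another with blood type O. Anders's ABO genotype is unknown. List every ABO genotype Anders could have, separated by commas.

For each candidate genotype of Anders, check whether crossing it with OO can produce every observed child phenotype.
  AA → possible child types {A} ✗
  AB → possible child types {A, B} ✗
  AO → possible child types {O, A} ✓
  BB → possible child types {B} ✗
  BO → possible child types {O, B} ✓
  OO → possible child types {O} ✓

AO, BO, OO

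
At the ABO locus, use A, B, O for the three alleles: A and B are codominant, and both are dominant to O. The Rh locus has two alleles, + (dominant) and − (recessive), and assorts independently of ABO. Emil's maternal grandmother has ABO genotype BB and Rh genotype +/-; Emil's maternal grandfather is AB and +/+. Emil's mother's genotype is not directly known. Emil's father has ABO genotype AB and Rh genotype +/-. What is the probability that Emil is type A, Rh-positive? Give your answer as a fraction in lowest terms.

Emil's mother's ABO genotype from BB × AB: 1/2 AB, 1/2 BB.
Crossing each possibility with the father AB and summing P(type A): 1/2·1/4 + 1/2·0 = 1/8.
Similarly for Rh via the mother's Rh distribution: P(Rh+) = 7/8.
Independent loci: 1/8 × 7/8 = 7/64.

7/64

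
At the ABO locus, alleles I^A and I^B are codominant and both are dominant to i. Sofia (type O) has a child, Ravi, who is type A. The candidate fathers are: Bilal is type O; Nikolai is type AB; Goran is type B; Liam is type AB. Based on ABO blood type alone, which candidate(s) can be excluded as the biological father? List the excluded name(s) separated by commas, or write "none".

A candidate is excluded only if no genotype consistent with his phenotype could produce a type A child with a type O mother.
Bilal (type O): no genotype consistent with that phenotype can produce a type-A child with a type-O mother.
Goran (type B): no genotype consistent with that phenotype can produce a type-A child with a type-O mother.

Bilal, Goran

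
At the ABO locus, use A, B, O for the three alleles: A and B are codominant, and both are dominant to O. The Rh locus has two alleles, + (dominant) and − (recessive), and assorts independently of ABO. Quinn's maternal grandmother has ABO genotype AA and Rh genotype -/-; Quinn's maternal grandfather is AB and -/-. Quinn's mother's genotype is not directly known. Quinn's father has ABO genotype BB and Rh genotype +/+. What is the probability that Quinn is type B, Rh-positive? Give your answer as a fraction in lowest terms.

1/4

Quinn's mother's ABO genotype from AA × AB: 1/2 AA, 1/2 AB.
Crossing each possibility with the father BB and summing P(type B): 1/2·0 + 1/2·1/2 = 1/4.
Similarly for Rh via the mother's Rh distribution: P(Rh+) = 1.
Independent loci: 1/4 × 1 = 1/4.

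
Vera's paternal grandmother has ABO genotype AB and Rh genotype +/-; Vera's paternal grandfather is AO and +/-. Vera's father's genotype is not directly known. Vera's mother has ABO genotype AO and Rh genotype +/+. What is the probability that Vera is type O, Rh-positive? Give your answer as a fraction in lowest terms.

1/8

Vera's father's ABO genotype from AB × AO: 1/4 AA, 1/4 AB, 1/4 AO, 1/4 BO.
Crossing each possibility with the mother AO and summing P(type O): 1/4·0 + 1/4·0 + 1/4·1/4 + 1/4·1/4 = 1/8.
Similarly for Rh via the father's Rh distribution: P(Rh+) = 1.
Independent loci: 1/8 × 1 = 1/8.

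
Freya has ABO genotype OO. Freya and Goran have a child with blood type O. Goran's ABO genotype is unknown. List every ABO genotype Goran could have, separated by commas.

For each candidate genotype of Goran, check whether crossing it with OO can produce every observed child phenotype.
  AA → possible child types {A} ✗
  AB → possible child types {A, B} ✗
  AO → possible child types {O, A} ✓
  BB → possible child types {B} ✗
  BO → possible child types {O, B} ✓
  OO → possible child types {O} ✓

AO, BO, OO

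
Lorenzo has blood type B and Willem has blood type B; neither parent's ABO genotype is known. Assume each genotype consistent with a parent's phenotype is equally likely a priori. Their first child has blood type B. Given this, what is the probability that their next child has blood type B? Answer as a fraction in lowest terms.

19/20

Possible genotypes: Lorenzo ∈ {I^B I^B, I^B i}; Willem ∈ {I^B I^B, I^B i}.
Weight each parental genotype pair by prior × P(type-B child):
  I^B I^B × I^B I^B: posterior weight 4/15; P(next child type B) = 1.
  I^B I^B × I^B i: posterior weight 4/15; P(next child type B) = 1.
  I^B i × I^B I^B: posterior weight 4/15; P(next child type B) = 1.
  I^B i × I^B i: posterior weight 1/5; P(next child type B) = 3/4.
Weighted sum = 19/20.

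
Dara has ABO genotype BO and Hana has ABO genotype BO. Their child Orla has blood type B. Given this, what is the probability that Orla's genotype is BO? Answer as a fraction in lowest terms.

2/3

Cross BO × BO → 1/4 BB, 1/2 BO, 1/4 OO.
Type-B genotypes among offspring: BB (1/4), BO (1/2); total 3/4.
P(BO | type B) = (1/2) / (3/4) = 2/3.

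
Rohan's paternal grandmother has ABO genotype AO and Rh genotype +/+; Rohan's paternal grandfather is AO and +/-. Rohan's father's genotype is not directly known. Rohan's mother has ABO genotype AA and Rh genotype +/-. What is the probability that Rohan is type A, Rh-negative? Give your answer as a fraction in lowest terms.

1/8

Rohan's father's ABO genotype from AO × AO: 1/4 AA, 1/2 AO, 1/4 OO.
Crossing each possibility with the mother AA and summing P(type A): 1/4·1 + 1/2·1 + 1/4·1 = 1.
Similarly for Rh via the father's Rh distribution: P(Rh-) = 1/8.
Independent loci: 1 × 1/8 = 1/8.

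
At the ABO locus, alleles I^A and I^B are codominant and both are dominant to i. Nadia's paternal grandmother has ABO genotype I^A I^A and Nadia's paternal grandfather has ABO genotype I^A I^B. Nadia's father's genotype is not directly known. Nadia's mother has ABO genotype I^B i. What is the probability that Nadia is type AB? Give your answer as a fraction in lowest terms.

Nadia's father's ABO genotype from I^A I^A × I^A I^B: 1/2 I^A I^A, 1/2 I^A I^B.
Crossing each possibility with the mother I^B i and summing P(type AB): 1/2·1/2 + 1/2·1/4 = 3/8.

3/8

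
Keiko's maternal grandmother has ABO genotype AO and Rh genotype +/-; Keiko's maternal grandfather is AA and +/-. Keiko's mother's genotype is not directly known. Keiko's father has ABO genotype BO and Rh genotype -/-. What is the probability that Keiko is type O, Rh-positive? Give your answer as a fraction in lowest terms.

Keiko's mother's ABO genotype from AO × AA: 1/2 AA, 1/2 AO.
Crossing each possibility with the father BO and summing P(type O): 1/2·0 + 1/2·1/4 = 1/8.
Similarly for Rh via the mother's Rh distribution: P(Rh+) = 1/2.
Independent loci: 1/8 × 1/2 = 1/16.

1/16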